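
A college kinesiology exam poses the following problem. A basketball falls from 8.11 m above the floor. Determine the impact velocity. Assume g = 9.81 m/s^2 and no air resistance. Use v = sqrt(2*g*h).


v = sqrt(2 * g * h)
v = sqrt(2 * 9.81 * 8.11)
v = sqrt(159.1182) = 12.6142 m/s

12.6142 m/s


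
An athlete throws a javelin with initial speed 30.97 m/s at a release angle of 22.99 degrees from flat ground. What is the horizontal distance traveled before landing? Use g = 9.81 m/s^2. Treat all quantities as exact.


R = v^2 * sin(2*theta) / g
Convert angle to radians: theta = 22.99 deg = 0.4013 rad
sin(2*theta) = sin(0.8025) = 0.7191
R = 30.97^2 * 0.7191 / 9.81
R = 959.1409 * 0.7191 / 9.81 = 70.3074 m

70.3074 m


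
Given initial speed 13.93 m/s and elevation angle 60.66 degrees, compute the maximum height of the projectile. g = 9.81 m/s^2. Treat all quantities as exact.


H = (v*sin(theta))^2 / (2*g)
vy = v*sin(theta) = 13.93 * sin(60.66 deg) = 12.1432 m/s
H = vy^2 / (2*g) = 147.4564 / (2*9.81)
H = 147.4564 / 19.62 = 7.5156 m

7.5156 m


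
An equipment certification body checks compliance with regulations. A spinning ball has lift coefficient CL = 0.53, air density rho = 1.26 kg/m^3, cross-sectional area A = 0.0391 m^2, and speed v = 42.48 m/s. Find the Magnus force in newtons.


FM = 0.5 * CL * rho * A * v^2
FM = 0.5 * 0.53 * 1.26 * 0.0391 * 42.48^2
v^2 = 1804.5504
FM = 0.5 * 0.53 * 1.26 * 0.0391 * 1804.5504 = 23.5593 N

23.5593 N


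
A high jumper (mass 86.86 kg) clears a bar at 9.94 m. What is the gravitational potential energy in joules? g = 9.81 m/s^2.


PE = m * g * h
PE = 86.86 * 9.81 * 9.94
PE = 852.0966 * 9.94 = 8469.8402 J

8469.8402 J


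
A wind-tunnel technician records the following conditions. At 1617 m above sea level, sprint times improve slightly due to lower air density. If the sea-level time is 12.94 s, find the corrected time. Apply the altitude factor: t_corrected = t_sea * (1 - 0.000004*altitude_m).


Correction factor = 1 - 0.000004 * 1617 = 0.993532
t_corrected = t_sea * factor = 12.94 * 0.993532
t_corrected = 12.8563 s

12.8563 s


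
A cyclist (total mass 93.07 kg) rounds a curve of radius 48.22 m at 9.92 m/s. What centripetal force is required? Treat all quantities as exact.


Fc = m * v^2 / r
v^2 = 9.92^2 = 98.4064
Fc = 93.07 * 98.4064 / 48.22
Fc = 9158.6836 / 48.22 = 189.9354 N

189.9354 N


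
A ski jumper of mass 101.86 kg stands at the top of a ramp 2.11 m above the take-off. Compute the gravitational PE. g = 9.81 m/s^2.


PE = m * g * h
PE = 101.86 * 9.81 * 2.11
PE = 999.2466 * 2.11 = 2108.4103 J

2108.4103 J


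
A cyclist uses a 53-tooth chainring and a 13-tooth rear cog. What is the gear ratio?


GR = front_teeth / rear_teeth
GR = 53 / 13
GR = 4.0769

4.0769


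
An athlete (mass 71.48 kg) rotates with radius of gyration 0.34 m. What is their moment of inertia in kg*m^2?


I = m * k^2
I = 71.48 * 0.34^2
I = 71.48 * 0.1156 = 8.2631 kg*m^2

8.2631 kg*m^2


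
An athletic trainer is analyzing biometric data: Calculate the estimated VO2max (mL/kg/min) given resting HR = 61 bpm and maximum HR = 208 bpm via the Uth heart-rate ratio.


VO2max = 15.3 * HRmax / HRrest
VO2max = 15.3 * 208 / 61
VO2max = 3182.4 / 61 = 52.1705 mL/kg/min

52.1705 mL/kg/min


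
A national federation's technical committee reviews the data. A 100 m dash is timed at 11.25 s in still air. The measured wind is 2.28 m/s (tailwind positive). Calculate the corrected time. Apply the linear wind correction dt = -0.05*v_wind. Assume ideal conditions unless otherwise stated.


dt = -0.05 * v_wind = -0.05 * 2.28 = -0.114 s
t_corrected = t_still + dt = 11.25 + (-0.114)
t_corrected = 11.136 s

11.136 s


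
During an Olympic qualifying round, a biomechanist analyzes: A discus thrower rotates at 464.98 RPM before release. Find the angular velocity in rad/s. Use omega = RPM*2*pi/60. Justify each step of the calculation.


omega = RPM * 2 * pi / 60
omega = 464.98 * 2 * 3.14159 / 60
omega = 2921.5555 / 60 = 48.6926 rad/s

48.6926 rad/s


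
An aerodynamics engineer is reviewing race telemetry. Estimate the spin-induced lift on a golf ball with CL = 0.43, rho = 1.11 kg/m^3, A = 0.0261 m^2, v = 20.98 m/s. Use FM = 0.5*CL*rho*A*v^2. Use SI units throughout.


FM = 0.5 * CL * rho * A * v^2
FM = 0.5 * 0.43 * 1.11 * 0.0261 * 20.98^2
v^2 = 440.1604
FM = 0.5 * 0.43 * 1.11 * 0.0261 * 440.1604 = 2.7417 N

2.7417 N


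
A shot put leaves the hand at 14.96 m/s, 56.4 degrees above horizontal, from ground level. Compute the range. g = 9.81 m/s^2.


R = v^2 * sin(2*theta) / g
Convert angle to radians: theta = 56.4 deg = 0.9844 rad
sin(2*theta) = sin(1.9687) = 0.9219
R = 14.96^2 * 0.9219 / 9.81
R = 223.8016 * 0.9219 / 9.81 = 21.031 m

21.031 m


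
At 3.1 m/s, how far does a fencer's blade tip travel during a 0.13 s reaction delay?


d = v * t
d = 3.1 * 0.13
d = 0.403 m

0.403 m


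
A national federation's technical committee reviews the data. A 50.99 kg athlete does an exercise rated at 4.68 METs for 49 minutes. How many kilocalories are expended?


kcal = MET * mass * time_hr
Convert time: 49 min = 0.8167 hr
kcal = 4.68 * 50.99 * 0.8167
kcal = 194.8838 kcal

194.8838 kcal


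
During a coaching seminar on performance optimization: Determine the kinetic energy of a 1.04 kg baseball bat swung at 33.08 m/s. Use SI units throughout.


KE = 0.5 * m * v^2
KE = 0.5 * 1.04 * 33.08^2
KE = 0.5 * 1.04 * 1094.2864 = 569.0289 J

569.0289 J


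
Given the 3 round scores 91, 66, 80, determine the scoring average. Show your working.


Average = sum / n
Sum = 237
Average = 237 / 3 = 79

79


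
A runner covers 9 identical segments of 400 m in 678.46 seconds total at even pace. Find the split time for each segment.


Split time = total_time / n_laps = 678.46 / 9
Split time = 75.3844 s per lap

75.3844 s


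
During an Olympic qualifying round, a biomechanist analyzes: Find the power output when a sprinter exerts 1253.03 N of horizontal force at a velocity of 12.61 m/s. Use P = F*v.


P = F * v
P = 1253.03 * 12.61
P = 15800.7083 W

15800.7083 W


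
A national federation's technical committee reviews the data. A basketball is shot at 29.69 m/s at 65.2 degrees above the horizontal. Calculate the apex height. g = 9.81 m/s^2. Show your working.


H = (v*sin(theta))^2 / (2*g)
vy = v*sin(theta) = 29.69 * sin(65.2 deg) = 26.9519 m/s
H = vy^2 / (2*g) = 726.4056 / (2*9.81)
H = 726.4056 / 19.62 = 37.0237 m

37.0237 m


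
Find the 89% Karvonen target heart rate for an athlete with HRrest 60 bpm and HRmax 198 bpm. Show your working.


Target = HRrest + pct*(HRmax - HRrest)
Heart rate reserve = HRmax - HRrest = 198 - 60 = 138 bpm
Fraction = 89% = 0.89
Target = 60 + 0.89 * 138
Target = 60 + 122.82 = 182.82 bpm

182.82 bpm


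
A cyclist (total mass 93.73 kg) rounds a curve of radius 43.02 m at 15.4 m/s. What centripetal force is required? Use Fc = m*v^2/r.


Fc = m * v^2 / r
v^2 = 15.4^2 = 237.16
Fc = 93.73 * 237.16 / 43.02
Fc = 22229.0068 / 43.02 = 516.7133 N

516.7133 N


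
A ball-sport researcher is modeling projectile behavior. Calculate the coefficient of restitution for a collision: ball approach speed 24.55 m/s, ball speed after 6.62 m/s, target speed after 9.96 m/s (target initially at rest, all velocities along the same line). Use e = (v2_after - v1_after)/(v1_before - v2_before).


e = (v2_after - v1_after) / (v1_before - v2_before)
Numerator = 9.96 - 6.62 = 3.34
Denominator = 24.55 - 0 = 24.55
e = 3.34 / 24.55 = 0.136

0.136


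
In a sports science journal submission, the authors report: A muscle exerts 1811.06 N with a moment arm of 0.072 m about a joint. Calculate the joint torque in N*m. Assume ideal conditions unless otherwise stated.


tau = F * d
tau = 1811.06 * 0.072
tau = 130.3963 N*m

130.3963 N*m


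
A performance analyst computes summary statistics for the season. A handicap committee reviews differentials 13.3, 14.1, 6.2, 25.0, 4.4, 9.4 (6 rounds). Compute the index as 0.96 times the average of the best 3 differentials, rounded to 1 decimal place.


All differentials: 13.3, 14.1, 6.2, 25.0, 4.4, 9.4
Sorted: 4.4, 6.2, 9.4, 13.3, 14.1, 25.0
Best 3: 4.4, 6.2, 9.4
Average of best = 20 / 3 = 6.6667
Raw index = 6.6667 * 0.96 = 6.4
Handicap index = round(6.4, 1) = 6.4

6.4


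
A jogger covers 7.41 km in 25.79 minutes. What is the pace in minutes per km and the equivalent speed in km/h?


Pace = time / distance = 25.79 min / 7.41 km = 3.4804 min/km
Speed = distance / time_in_hours = 7.41 / 0.4298 hr
Speed = 17.2392 km/h

3.4804 min/km, 17.2392 km/h


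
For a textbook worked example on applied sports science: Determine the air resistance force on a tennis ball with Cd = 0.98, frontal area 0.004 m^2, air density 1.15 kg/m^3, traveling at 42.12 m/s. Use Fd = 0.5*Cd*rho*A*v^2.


Fd = 0.5 * Cd * rho * A * v^2
Fd = 0.5 * 0.98 * 1.15 * 0.004 * 42.12^2
v^2 = 1774.0944
Fd = 0.5 * 0.98 * 1.15 * 0.004 * 1774.0944 = 3.9988 N

3.9988 N


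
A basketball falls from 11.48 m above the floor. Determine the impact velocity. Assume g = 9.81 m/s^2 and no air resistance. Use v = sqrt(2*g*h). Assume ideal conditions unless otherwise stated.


v = sqrt(2 * g * h)
v = sqrt(2 * 9.81 * 11.48)
v = sqrt(225.2376) = 15.0079 m/s

15.0079 m/s


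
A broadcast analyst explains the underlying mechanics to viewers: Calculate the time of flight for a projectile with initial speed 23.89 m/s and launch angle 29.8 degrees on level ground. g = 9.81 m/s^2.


T = 2*v*sin(theta)/g
sin(theta) = sin(29.8 deg) = 0.497
T = 2*23.89*0.497 / 9.81
T = 23.7454 / 9.81 = 2.4205 s

2.4205 s


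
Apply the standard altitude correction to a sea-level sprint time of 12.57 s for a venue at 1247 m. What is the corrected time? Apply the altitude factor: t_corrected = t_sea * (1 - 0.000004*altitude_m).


Correction factor = 1 - 0.000004 * 1247 = 0.995012
t_corrected = t_sea * factor = 12.57 * 0.995012
t_corrected = 12.5073 s

12.5073 s


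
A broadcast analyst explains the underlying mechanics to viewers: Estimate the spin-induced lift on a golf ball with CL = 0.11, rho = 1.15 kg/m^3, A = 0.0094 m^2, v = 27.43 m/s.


FM = 0.5 * CL * rho * A * v^2
FM = 0.5 * 0.11 * 1.15 * 0.0094 * 27.43^2
v^2 = 752.4049
FM = 0.5 * 0.11 * 1.15 * 0.0094 * 752.4049 = 0.4473 N

0.4473 N


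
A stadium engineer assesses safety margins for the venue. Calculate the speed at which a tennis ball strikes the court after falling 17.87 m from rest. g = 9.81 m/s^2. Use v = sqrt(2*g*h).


v = sqrt(2 * g * h)
v = sqrt(2 * 9.81 * 17.87)
v = sqrt(350.6094) = 18.7246 m/s

18.7246 m/s


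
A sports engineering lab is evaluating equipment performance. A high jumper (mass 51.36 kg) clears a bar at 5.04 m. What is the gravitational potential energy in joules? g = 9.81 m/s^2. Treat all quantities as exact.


PE = m * g * h
PE = 51.36 * 9.81 * 5.04
PE = 503.8416 * 5.04 = 2539.3617 J

2539.3617 J


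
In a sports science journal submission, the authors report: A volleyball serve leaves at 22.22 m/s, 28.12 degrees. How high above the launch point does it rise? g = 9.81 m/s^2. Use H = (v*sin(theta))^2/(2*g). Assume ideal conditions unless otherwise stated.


H = (v*sin(theta))^2 / (2*g)
vy = v*sin(theta) = 22.22 * sin(28.12 deg) = 10.4727 m/s
H = vy^2 / (2*g) = 109.678 / (2*9.81)
H = 109.678 / 19.62 = 5.5901 m

5.5901 m


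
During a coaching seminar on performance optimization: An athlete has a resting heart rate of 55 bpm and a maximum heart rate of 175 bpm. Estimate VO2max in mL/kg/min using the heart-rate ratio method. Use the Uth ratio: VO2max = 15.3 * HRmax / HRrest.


VO2max = 15.3 * HRmax / HRrest
VO2max = 15.3 * 175 / 55
VO2max = 2677.5 / 55 = 48.6818 mL/kg/min

48.6818 mL/kg/min


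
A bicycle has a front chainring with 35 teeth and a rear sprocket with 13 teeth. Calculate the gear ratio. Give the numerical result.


GR = front_teeth / rear_teeth
GR = 35 / 13
GR = 2.6923

2.6923


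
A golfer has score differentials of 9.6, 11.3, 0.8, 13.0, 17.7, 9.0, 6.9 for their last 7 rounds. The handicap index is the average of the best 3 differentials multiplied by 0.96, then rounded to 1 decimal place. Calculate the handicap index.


All differentials: 9.6, 11.3, 0.8, 13.0, 17.7, 9.0, 6.9
Sorted: 0.8, 6.9, 9.0, 9.6, 11.3, 13.0, 17.7
Best 3: 0.8, 6.9, 9.0
Average of best = 16.7 / 3 = 5.5667
Raw index = 5.5667 * 0.96 = 5.344
Handicap index = round(5.344, 1) = 5.3

5.3


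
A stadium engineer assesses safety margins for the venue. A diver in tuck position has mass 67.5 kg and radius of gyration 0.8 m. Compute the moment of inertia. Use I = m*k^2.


I = m * k^2
I = 67.5 * 0.8^2
I = 67.5 * 0.64 = 43.2 kg*m^2

43.2 kg*m^2


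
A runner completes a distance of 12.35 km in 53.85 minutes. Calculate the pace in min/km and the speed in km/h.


Pace = time / distance = 53.85 min / 12.35 km = 4.3603 min/km
Speed = distance / time_in_hours = 12.35 / 0.8975 hr
Speed = 13.7604 km/h

4.3603 min/km, 13.7604 km/h


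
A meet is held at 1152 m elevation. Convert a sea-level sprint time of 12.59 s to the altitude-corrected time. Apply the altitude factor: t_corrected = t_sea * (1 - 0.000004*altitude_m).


Correction factor = 1 - 0.000004 * 1152 = 0.995392
t_corrected = t_sea * factor = 12.59 * 0.995392
t_corrected = 12.532 s

12.532 s


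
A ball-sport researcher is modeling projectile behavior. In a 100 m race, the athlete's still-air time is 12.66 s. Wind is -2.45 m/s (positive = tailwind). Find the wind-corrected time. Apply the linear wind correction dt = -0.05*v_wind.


dt = -0.05 * v_wind = -0.05 * -2.45 = 0.1225 s
t_corrected = t_still + dt = 12.66 + (0.1225)
t_corrected = 12.7825 s

12.7825 s


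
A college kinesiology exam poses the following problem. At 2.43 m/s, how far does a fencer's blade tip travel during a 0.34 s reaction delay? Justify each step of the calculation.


d = v * t
d = 2.43 * 0.34
d = 0.8262 m

0.8262 m


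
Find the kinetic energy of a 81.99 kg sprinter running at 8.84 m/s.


KE = 0.5 * m * v^2
KE = 0.5 * 81.99 * 8.84^2
KE = 0.5 * 81.99 * 78.1456 = 3203.5789 J

3203.5789 J


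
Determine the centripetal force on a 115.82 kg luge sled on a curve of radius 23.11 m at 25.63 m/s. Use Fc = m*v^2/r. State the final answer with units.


Fc = m * v^2 / r
v^2 = 25.63^2 = 656.8969
Fc = 115.82 * 656.8969 / 23.11
Fc = 76081.799 / 23.11 = 3292.1592 N

3292.1592 N


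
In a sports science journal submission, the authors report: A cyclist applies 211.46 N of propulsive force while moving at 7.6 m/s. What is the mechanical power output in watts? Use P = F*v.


P = F * v
P = 211.46 * 7.6
P = 1607.096 W

1607.096 W


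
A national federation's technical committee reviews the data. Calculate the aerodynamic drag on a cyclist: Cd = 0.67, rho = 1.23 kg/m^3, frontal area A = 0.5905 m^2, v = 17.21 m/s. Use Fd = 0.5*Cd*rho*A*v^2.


Fd = 0.5 * Cd * rho * A * v^2
Fd = 0.5 * 0.67 * 1.23 * 0.5905 * 17.21^2
v^2 = 296.1841
Fd = 0.5 * 0.67 * 1.23 * 0.5905 * 296.1841 = 72.0662 N

72.0662 N


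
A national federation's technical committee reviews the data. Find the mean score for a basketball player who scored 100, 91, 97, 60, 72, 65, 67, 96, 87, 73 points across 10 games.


Average = sum / n
Sum = 808
Average = 808 / 10 = 80.8

80.8


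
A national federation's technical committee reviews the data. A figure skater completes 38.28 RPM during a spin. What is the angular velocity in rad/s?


omega = RPM * 2 * pi / 60
omega = 38.28 * 2 * 3.14159 / 60
omega = 240.5203 / 60 = 4.0087 rad/s

4.0087 rad/s


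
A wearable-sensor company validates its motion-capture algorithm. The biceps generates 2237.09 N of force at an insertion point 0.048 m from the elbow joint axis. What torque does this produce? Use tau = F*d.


tau = F * d
tau = 2237.09 * 0.048
tau = 107.3803 N*m

107.3803 N*m


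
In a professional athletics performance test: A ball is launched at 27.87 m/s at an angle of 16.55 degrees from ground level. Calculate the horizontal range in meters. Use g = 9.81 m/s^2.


R = v^2 * sin(2*theta) / g
Convert angle to radians: theta = 16.55 deg = 0.2889 rad
sin(2*theta) = sin(0.5777) = 0.5461
R = 27.87^2 * 0.5461 / 9.81
R = 776.7369 * 0.5461 / 9.81 = 43.2393 m

43.2393 m


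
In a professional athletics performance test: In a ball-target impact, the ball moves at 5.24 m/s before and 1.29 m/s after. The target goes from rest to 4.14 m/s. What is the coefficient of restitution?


e = (v2_after - v1_after) / (v1_before - v2_before)
Numerator = 4.14 - 1.29 = 2.85
Denominator = 5.24 - 0 = 5.24
e = 2.85 / 5.24 = 0.5439

0.5439


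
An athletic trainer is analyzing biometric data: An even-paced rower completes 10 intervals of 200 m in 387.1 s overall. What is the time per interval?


Split time = total_time / n_laps = 387.1 / 10
Split time = 38.71 s per lap

38.71 s


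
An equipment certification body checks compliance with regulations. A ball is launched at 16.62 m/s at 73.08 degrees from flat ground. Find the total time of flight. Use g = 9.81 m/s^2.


T = 2*v*sin(theta)/g
sin(theta) = sin(73.08 deg) = 0.9567
T = 2*16.62*0.9567 / 9.81
T = 31.8011 / 9.81 = 3.2417 s

3.2417 s


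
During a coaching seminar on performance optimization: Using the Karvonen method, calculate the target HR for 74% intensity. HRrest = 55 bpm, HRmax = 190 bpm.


Target = HRrest + pct*(HRmax - HRrest)
Heart rate reserve = HRmax - HRrest = 190 - 55 = 135 bpm
Fraction = 74% = 0.74
Target = 55 + 0.74 * 135
Target = 55 + 99.9 = 154.9 bpm

154.9 bpm


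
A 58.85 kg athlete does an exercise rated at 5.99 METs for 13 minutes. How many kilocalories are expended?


kcal = MET * mass * time_hr
Convert time: 13 min = 0.2167 hr
kcal = 5.99 * 58.85 * 0.2167
kcal = 76.3775 kcal

76.3775 kcal


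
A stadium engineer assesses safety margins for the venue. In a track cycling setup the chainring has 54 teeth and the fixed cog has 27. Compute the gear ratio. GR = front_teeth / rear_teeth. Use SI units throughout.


GR = front_teeth / rear_teeth
GR = 54 / 27
GR = 2

2


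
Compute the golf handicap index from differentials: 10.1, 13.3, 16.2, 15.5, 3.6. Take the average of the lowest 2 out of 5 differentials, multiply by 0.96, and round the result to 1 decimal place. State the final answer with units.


All differentials: 10.1, 13.3, 16.2, 15.5, 3.6
Sorted: 3.6, 10.1, 13.3, 15.5, 16.2
Best 2: 3.6, 10.1
Average of best = 13.7 / 2 = 6.85
Raw index = 6.85 * 0.96 = 6.576
Handicap index = round(6.576, 1) = 6.6

6.6


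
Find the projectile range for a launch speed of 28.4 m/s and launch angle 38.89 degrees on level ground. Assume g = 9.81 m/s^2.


R = v^2 * sin(2*theta) / g
Convert angle to radians: theta = 38.89 deg = 0.6788 rad
sin(2*theta) = sin(1.3575) = 0.9773
R = 28.4^2 * 0.9773 / 9.81
R = 806.56 * 0.9773 / 9.81 = 80.3553 m

80.3553 m


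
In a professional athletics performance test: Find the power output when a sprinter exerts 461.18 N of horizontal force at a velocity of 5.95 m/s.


P = F * v
P = 461.18 * 5.95
P = 2744.021 W

2744.021 W


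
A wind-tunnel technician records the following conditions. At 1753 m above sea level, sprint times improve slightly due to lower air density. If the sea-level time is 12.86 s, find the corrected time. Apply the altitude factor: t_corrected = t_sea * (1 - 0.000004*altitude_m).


Correction factor = 1 - 0.000004 * 1753 = 0.992988
t_corrected = t_sea * factor = 12.86 * 0.992988
t_corrected = 12.7698 s

12.7698 s


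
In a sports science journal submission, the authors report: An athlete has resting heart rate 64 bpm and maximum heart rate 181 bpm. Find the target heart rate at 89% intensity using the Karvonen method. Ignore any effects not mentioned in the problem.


Target = HRrest + pct*(HRmax - HRrest)
Heart rate reserve = HRmax - HRrest = 181 - 64 = 117 bpm
Fraction = 89% = 0.89
Target = 64 + 0.89 * 117
Target = 64 + 104.13 = 168.13 bpm

168.13 bpm


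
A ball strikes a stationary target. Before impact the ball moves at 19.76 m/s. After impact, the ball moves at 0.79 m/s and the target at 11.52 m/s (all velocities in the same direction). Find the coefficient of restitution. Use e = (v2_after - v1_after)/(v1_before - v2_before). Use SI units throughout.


e = (v2_after - v1_after) / (v1_before - v2_before)
Numerator = 11.52 - 0.79 = 10.73
Denominator = 19.76 - 0 = 19.76
e = 10.73 / 19.76 = 0.543

0.543


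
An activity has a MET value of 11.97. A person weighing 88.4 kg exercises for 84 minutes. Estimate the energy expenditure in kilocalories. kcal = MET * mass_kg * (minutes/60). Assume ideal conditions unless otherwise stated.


kcal = MET * mass * time_hr
Convert time: 84 min = 1.4 hr
kcal = 11.97 * 88.4 * 1.4
kcal = 1481.4072 kcal

1481.4072 kcal


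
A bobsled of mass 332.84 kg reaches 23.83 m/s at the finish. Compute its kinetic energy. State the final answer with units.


KE = 0.5 * m * v^2
KE = 0.5 * 332.84 * 23.83^2
KE = 0.5 * 332.84 * 567.8689 = 94504.7423 J

94504.7423 J


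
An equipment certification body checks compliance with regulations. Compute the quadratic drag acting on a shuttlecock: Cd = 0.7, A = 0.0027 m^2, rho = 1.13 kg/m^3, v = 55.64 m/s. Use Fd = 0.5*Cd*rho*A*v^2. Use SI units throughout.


Fd = 0.5 * Cd * rho * A * v^2
Fd = 0.5 * 0.7 * 1.13 * 0.0027 * 55.64^2
v^2 = 3095.8096
Fd = 0.5 * 0.7 * 1.13 * 0.0027 * 3095.8096 = 3.3059 N

3.3059 N


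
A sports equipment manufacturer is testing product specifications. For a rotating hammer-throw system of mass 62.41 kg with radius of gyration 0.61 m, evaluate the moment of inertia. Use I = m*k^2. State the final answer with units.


I = m * k^2
I = 62.41 * 0.61^2
I = 62.41 * 0.3721 = 23.2228 kg*m^2

23.2228 kg*m^2


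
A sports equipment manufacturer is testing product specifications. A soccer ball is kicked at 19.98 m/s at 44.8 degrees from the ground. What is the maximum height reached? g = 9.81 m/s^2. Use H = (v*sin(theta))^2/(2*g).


H = (v*sin(theta))^2 / (2*g)
vy = v*sin(theta) = 19.98 * sin(44.8 deg) = 14.0786 m/s
H = vy^2 / (2*g) = 198.2067 / (2*9.81)
H = 198.2067 / 19.62 = 10.1023 m

10.1023 m


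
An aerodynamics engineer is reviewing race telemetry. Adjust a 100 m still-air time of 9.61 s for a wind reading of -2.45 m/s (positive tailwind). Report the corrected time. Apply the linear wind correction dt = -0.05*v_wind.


dt = -0.05 * v_wind = -0.05 * -2.45 = 0.1225 s
t_corrected = t_still + dt = 9.61 + (0.1225)
t_corrected = 9.7325 s

9.7325 s


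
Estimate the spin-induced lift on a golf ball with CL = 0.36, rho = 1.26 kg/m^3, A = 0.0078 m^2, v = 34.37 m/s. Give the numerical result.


FM = 0.5 * CL * rho * A * v^2
FM = 0.5 * 0.36 * 1.26 * 0.0078 * 34.37^2
v^2 = 1181.2969
FM = 0.5 * 0.36 * 1.26 * 0.0078 * 1181.2969 = 2.0898 N

2.0898 N


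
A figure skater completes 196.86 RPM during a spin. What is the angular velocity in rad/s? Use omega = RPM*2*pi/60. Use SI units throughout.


omega = RPM * 2 * pi / 60
omega = 196.86 * 2 * 3.14159 / 60
omega = 1236.9079 / 60 = 20.6151 rad/s

20.6151 rad/s


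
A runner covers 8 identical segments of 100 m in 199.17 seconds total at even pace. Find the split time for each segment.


Split time = total_time / n_laps = 199.17 / 8
Split time = 24.8962 s per lap

24.8962 s


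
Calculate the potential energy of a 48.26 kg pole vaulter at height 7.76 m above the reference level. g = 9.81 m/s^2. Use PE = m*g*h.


PE = m * g * h
PE = 48.26 * 9.81 * 7.76
PE = 473.4306 * 7.76 = 3673.8215 J

3673.8215 J


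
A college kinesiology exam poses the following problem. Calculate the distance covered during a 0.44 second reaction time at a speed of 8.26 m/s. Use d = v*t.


d = v * t
d = 8.26 * 0.44
d = 3.6344 m

3.6344 m


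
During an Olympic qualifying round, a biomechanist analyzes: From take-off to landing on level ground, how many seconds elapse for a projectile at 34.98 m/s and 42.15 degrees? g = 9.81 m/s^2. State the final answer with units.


T = 2*v*sin(theta)/g
sin(theta) = sin(42.15 deg) = 0.6711
T = 2*34.98*0.6711 / 9.81
T = 46.9483 / 9.81 = 4.7858 s

4.7858 s


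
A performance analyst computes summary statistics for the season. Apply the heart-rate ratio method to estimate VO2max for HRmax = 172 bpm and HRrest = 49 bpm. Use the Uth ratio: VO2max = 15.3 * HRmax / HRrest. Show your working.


VO2max = 15.3 * HRmax / HRrest
VO2max = 15.3 * 172 / 49
VO2max = 2631.6 / 49 = 53.7061 mL/kg/min

53.7061 mL/kg/min


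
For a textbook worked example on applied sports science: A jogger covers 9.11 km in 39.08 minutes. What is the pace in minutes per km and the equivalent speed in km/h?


Pace = time / distance = 39.08 min / 9.11 km = 4.2898 min/km
Speed = distance / time_in_hours = 9.11 / 0.6513 hr
Speed = 13.9867 km/h

4.2898 min/km, 13.9867 km/h


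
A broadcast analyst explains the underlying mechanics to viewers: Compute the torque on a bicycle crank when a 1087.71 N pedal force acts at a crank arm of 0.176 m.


tau = F * d
tau = 1087.71 * 0.176
tau = 191.437 N*m

191.437 N*m


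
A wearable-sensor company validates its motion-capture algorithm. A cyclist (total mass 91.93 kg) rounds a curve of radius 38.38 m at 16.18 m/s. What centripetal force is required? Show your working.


Fc = m * v^2 / r
v^2 = 16.18^2 = 261.7924
Fc = 91.93 * 261.7924 / 38.38
Fc = 24066.5753 / 38.38 = 627.0603 N

627.0603 N


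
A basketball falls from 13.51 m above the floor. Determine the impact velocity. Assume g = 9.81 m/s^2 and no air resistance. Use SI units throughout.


v = sqrt(2 * g * h)
v = sqrt(2 * 9.81 * 13.51)
v = sqrt(265.0662) = 16.2809 m/s

16.2809 m/s


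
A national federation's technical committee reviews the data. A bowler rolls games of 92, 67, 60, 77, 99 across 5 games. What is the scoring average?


Average = sum / n
Sum = 395
Average = 395 / 5 = 79

79


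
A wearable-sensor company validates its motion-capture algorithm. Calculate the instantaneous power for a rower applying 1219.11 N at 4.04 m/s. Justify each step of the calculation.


P = F * v
P = 1219.11 * 4.04
P = 4925.2044 W

4925.2044 W


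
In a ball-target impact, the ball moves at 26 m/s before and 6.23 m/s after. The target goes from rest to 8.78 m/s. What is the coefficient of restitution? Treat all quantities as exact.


e = (v2_after - v1_after) / (v1_before - v2_before)
Numerator = 8.78 - 6.23 = 2.55
Denominator = 26 - 0 = 26
e = 2.55 / 26 = 0.0981

0.0981


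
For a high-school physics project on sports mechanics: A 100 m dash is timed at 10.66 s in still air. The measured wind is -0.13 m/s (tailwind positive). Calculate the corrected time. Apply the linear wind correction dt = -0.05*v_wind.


dt = -0.05 * v_wind = -0.05 * -0.13 = 0.0065 s
t_corrected = t_still + dt = 10.66 + (0.0065)
t_corrected = 10.6665 s

10.6665 s


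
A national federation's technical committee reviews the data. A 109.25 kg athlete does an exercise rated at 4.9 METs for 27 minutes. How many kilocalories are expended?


kcal = MET * mass * time_hr
Convert time: 27 min = 0.45 hr
kcal = 4.9 * 109.25 * 0.45
kcal = 240.8963 kcal

240.8963 kcal


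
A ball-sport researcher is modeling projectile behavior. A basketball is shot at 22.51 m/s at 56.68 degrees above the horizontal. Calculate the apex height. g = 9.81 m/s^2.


H = (v*sin(theta))^2 / (2*g)
vy = v*sin(theta) = 22.51 * sin(56.68 deg) = 18.8097 m/s
H = vy^2 / (2*g) = 353.8051 / (2*9.81)
H = 353.8051 / 19.62 = 18.0329 m

18.0329 m


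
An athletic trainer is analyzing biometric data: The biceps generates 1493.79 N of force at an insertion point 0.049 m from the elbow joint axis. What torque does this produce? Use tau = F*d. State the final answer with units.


tau = F * d
tau = 1493.79 * 0.049
tau = 73.1957 N*m

73.1957 N*m


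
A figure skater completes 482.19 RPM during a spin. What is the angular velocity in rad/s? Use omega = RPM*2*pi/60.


omega = RPM * 2 * pi / 60
omega = 482.19 * 2 * 3.14159 / 60
omega = 3029.6891 / 60 = 50.4948 rad/s

50.4948 rad/s


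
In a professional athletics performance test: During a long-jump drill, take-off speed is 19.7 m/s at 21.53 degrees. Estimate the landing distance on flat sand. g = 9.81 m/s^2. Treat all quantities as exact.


R = v^2 * sin(2*theta) / g
Convert angle to radians: theta = 21.53 deg = 0.3758 rad
sin(2*theta) = sin(0.7515) = 0.6828
R = 19.7^2 * 0.6828 / 9.81
R = 388.09 * 0.6828 / 9.81 = 27.0106 m

27.0106 m


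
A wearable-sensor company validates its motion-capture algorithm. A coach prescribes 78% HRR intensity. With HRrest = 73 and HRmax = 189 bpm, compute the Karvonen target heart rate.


Target = HRrest + pct*(HRmax - HRrest)
Heart rate reserve = HRmax - HRrest = 189 - 73 = 116 bpm
Fraction = 78% = 0.78
Target = 73 + 0.78 * 116
Target = 73 + 90.48 = 163.48 bpm

163.48 bpm


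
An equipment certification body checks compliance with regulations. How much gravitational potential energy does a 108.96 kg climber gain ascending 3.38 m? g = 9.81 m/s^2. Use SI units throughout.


PE = m * g * h
PE = 108.96 * 9.81 * 3.38
PE = 1068.8976 * 3.38 = 3612.8739 J

3612.8739 J


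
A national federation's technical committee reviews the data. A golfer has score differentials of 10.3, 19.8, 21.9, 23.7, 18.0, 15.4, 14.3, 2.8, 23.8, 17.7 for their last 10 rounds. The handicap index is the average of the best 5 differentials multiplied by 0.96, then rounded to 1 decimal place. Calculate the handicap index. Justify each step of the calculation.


All differentials: 10.3, 19.8, 21.9, 23.7, 18.0, 15.4, 14.3, 2.8, 23.8, 17.7
Sorted: 2.8, 10.3, 14.3, 15.4, 17.7, 18.0, 19.8, 21.9, 23.7, 23.8
Best 5: 2.8, 10.3, 14.3, 15.4, 17.7
Average of best = 60.5 / 5 = 12.1
Raw index = 12.1 * 0.96 = 11.616
Handicap index = round(11.616, 1) = 11.6

11.6


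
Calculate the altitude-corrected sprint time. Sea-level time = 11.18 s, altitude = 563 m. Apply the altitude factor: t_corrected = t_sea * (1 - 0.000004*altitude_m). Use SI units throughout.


Correction factor = 1 - 0.000004 * 563 = 0.997748
t_corrected = t_sea * factor = 11.18 * 0.997748
t_corrected = 11.1548 s

11.1548 s


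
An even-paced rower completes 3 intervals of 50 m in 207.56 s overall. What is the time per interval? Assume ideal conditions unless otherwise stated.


Split time = total_time / n_laps = 207.56 / 3
Split time = 69.1867 s per lap

69.1867 s


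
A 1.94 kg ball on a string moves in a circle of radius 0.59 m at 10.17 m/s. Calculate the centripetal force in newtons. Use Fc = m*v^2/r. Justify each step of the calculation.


Fc = m * v^2 / r
v^2 = 10.17^2 = 103.4289
Fc = 1.94 * 103.4289 / 0.59
Fc = 200.6521 / 0.59 = 340.0882 N

340.0882 N


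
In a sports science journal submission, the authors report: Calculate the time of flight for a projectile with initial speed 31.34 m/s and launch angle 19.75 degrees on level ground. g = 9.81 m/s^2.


T = 2*v*sin(theta)/g
sin(theta) = sin(19.75 deg) = 0.3379
T = 2*31.34*0.3379 / 9.81
T = 21.1806 / 9.81 = 2.1591 s

2.1591 s


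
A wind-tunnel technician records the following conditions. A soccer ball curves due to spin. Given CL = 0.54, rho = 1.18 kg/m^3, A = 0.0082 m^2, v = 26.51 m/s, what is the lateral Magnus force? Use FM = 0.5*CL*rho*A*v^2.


FM = 0.5 * CL * rho * A * v^2
FM = 0.5 * 0.54 * 1.18 * 0.0082 * 26.51^2
v^2 = 702.7801
FM = 0.5 * 0.54 * 1.18 * 0.0082 * 702.7801 = 1.836 N

1.836 N


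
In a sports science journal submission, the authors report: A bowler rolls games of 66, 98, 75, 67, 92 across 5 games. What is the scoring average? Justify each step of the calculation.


Average = sum / n
Sum = 398
Average = 398 / 5 = 79.6

79.6


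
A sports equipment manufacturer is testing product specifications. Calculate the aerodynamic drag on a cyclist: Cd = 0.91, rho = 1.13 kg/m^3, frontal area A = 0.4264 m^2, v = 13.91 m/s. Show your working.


Fd = 0.5 * Cd * rho * A * v^2
Fd = 0.5 * 0.91 * 1.13 * 0.4264 * 13.91^2
v^2 = 193.4881
Fd = 0.5 * 0.91 * 1.13 * 0.4264 * 193.4881 = 42.4191 N

42.4191 N


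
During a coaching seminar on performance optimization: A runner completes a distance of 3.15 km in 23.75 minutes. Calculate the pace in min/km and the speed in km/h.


Pace = time / distance = 23.75 min / 3.15 km = 7.5397 min/km
Speed = distance / time_in_hours = 3.15 / 0.3958 hr
Speed = 7.9579 km/h

7.5397 min/km, 7.9579 km/h


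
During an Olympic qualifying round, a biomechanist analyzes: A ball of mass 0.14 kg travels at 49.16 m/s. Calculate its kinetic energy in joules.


KE = 0.5 * m * v^2
KE = 0.5 * 0.14 * 49.16^2
KE = 0.5 * 0.14 * 2416.7056 = 169.1694 J

169.1694 J


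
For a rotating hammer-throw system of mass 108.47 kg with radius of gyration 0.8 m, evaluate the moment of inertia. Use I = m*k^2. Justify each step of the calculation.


I = m * k^2
I = 108.47 * 0.8^2
I = 108.47 * 0.64 = 69.4208 kg*m^2

69.4208 kg*m^2


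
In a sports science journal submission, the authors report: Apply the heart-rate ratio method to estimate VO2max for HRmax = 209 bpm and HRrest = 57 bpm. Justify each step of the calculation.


VO2max = 15.3 * HRmax / HRrest
VO2max = 15.3 * 209 / 57
VO2max = 3197.7 / 57 = 56.1 mL/kg/min

56.1 mL/kg/min


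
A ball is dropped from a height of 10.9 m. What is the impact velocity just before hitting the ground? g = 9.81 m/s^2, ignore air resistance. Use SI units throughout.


v = sqrt(2 * g * h)
v = sqrt(2 * 9.81 * 10.9)
v = sqrt(213.858) = 14.6239 m/s

14.6239 m/s


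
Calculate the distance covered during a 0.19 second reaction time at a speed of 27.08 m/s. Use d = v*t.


d = v * t
d = 27.08 * 0.19
d = 5.1452 m

5.1452 m


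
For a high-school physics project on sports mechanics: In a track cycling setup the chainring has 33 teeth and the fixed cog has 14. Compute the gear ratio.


GR = front_teeth / rear_teeth
GR = 33 / 14
GR = 2.3571

2.3571


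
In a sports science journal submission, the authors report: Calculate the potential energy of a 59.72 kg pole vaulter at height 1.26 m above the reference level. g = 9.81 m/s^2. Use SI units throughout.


PE = m * g * h
PE = 59.72 * 9.81 * 1.26
PE = 585.8532 * 1.26 = 738.175 J

738.175 J


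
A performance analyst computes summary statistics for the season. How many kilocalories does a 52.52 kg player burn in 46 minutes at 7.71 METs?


kcal = MET * mass * time_hr
Convert time: 46 min = 0.7667 hr
kcal = 7.71 * 52.52 * 0.7667
kcal = 310.4457 kcal

310.4457 kcal


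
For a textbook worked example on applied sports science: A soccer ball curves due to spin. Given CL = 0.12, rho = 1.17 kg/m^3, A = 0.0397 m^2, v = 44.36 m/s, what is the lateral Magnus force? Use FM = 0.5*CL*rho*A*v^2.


FM = 0.5 * CL * rho * A * v^2
FM = 0.5 * 0.12 * 1.17 * 0.0397 * 44.36^2
v^2 = 1967.8096
FM = 0.5 * 0.12 * 1.17 * 0.0397 * 1967.8096 = 5.4842 N

5.4842 N


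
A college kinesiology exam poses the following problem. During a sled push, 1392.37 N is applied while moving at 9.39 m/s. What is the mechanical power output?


P = F * v
P = 1392.37 * 9.39
P = 13074.3543 W

13074.3543 W


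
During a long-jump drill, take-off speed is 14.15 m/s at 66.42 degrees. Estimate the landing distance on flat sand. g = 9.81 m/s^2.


R = v^2 * sin(2*theta) / g
Convert angle to radians: theta = 66.42 deg = 1.1592 rad
sin(2*theta) = sin(2.3185) = 0.7333
R = 14.15^2 * 0.7333 / 9.81
R = 200.2225 * 0.7333 / 9.81 = 14.9658 m

14.9658 m


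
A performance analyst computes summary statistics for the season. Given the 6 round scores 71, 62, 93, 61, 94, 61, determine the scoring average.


Average = sum / n
Sum = 442
Average = 442 / 6 = 73.6667

73.6667


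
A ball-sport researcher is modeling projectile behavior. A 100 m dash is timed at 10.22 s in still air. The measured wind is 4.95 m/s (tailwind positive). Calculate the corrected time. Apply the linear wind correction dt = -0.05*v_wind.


dt = -0.05 * v_wind = -0.05 * 4.95 = -0.2475 s
t_corrected = t_still + dt = 10.22 + (-0.2475)
t_corrected = 9.9725 s

9.9725 s


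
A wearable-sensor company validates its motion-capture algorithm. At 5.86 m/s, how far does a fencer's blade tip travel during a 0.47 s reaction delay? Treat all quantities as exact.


d = v * t
d = 5.86 * 0.47
d = 2.7542 m

2.7542 m


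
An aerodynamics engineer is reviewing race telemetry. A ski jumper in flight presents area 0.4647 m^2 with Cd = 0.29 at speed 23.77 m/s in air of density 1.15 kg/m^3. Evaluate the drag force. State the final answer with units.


Fd = 0.5 * Cd * rho * A * v^2
Fd = 0.5 * 0.29 * 1.15 * 0.4647 * 23.77^2
v^2 = 565.0129
Fd = 0.5 * 0.29 * 1.15 * 0.4647 * 565.0129 = 43.7821 N

43.7821 N


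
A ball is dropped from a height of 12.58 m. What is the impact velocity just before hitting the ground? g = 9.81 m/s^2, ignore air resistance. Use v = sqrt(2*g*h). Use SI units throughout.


v = sqrt(2 * g * h)
v = sqrt(2 * 9.81 * 12.58)
v = sqrt(246.8196) = 15.7105 m/s

15.7105 m/s


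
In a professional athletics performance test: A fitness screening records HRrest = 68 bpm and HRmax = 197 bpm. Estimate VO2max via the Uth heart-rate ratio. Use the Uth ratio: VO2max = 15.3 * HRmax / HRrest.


VO2max = 15.3 * HRmax / HRrest
VO2max = 15.3 * 197 / 68
VO2max = 3014.1 / 68 = 44.325 mL/kg/min

44.325 mL/kg/min


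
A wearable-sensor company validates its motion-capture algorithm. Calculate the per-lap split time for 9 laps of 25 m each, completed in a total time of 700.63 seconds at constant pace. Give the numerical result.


Split time = total_time / n_laps = 700.63 / 9
Split time = 77.8478 s per lap

77.8478 s


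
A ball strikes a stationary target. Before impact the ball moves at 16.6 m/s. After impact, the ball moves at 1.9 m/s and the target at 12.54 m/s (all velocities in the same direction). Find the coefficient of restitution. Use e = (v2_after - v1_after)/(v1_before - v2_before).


e = (v2_after - v1_after) / (v1_before - v2_before)
Numerator = 12.54 - 1.9 = 10.64
Denominator = 16.6 - 0 = 16.6
e = 10.64 / 16.6 = 0.641

0.641


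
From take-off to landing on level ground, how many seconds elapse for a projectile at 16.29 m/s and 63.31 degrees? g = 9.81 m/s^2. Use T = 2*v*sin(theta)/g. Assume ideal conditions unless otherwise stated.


T = 2*v*sin(theta)/g
sin(theta) = sin(63.31 deg) = 0.8934
T = 2*16.29*0.8934 / 9.81
T = 29.1086 / 9.81 = 2.9672 s

2.9672 s


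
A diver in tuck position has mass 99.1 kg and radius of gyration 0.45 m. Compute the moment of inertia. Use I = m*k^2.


I = m * k^2
I = 99.1 * 0.45^2
I = 99.1 * 0.2025 = 20.0678 kg*m^2

20.0678 kg*m^2


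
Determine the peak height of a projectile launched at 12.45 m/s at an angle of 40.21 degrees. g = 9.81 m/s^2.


H = (v*sin(theta))^2 / (2*g)
vy = v*sin(theta) = 12.45 * sin(40.21 deg) = 8.0376 m/s
H = vy^2 / (2*g) = 64.6031 / (2*9.81)
H = 64.6031 / 19.62 = 3.2927 m

3.2927 m


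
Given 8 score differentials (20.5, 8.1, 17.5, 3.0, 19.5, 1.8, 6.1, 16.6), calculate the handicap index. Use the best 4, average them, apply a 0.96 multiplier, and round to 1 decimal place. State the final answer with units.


All differentials: 20.5, 8.1, 17.5, 3.0, 19.5, 1.8, 6.1, 16.6
Sorted: 1.8, 3.0, 6.1, 8.1, 16.6, 17.5, 19.5, 20.5
Best 4: 1.8, 3.0, 6.1, 8.1
Average of best = 19 / 4 = 4.75
Raw index = 4.75 * 0.96 = 4.56
Handicap index = round(4.56, 1) = 4.6

4.6


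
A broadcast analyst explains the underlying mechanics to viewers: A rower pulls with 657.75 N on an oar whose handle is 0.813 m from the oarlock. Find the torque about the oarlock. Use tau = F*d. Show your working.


tau = F * d
tau = 657.75 * 0.813
tau = 534.7507 N*m

534.7507 N*m


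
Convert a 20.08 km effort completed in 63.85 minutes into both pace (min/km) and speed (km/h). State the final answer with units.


Pace = time / distance = 63.85 min / 20.08 km = 3.1798 min/km
Speed = distance / time_in_hours = 20.08 / 1.0642 hr
Speed = 18.8692 km/h

3.1798 min/km, 18.8692 km/h
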